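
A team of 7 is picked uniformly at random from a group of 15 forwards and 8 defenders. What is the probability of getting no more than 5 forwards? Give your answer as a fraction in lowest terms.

18062/22287

Total selections: C(23,7) = 245157.
Count the complement (more than 5 forwards): C(15,6)·C(8,1) + C(15,7)·C(8,0) = 40040 + 6435 = 46475.
Probability = 1 − 46475/245157 = 198682/245157 = 18062/22287.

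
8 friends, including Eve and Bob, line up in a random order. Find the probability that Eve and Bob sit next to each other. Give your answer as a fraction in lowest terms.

1/4

There are 8! = 40320 arrangements.
Treat Eve and Bob as a block: 7! arrangements of the blocks × 2 orders within the block = 2·5040 = 10080.
Probability = 10080/40320 = 1/4.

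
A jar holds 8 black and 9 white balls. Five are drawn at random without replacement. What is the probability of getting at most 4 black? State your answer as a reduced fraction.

219/221

There are C(17,5) = 6188 ways to choose the 5.
The complement is exactly 5 black: C(8,5)·C(9,0) = 56.
Probability = 1 − 56/6188 = 6132/6188 = 219/221.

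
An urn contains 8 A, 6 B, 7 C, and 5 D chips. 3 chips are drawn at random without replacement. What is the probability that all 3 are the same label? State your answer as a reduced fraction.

121/2600

There are C(26,3) = 2600 ways to draw 3 chips.
All same label: C(8,3) + C(6,3) + C(7,3) + C(5,3) = 56 + 20 + 35 + 10 = 121.
Probability = 121/2600.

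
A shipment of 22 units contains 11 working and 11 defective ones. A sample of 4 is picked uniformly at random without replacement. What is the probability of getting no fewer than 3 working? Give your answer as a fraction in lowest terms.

Total selections: C(22,4) = 7315.
Favorable selections (no fewer than 3 working): C(11,3)·C(11,1) + C(11,4)·C(11,0) = 1815 + 330 = 2145.
Probability = 2145/7315 = 39/133.

39/133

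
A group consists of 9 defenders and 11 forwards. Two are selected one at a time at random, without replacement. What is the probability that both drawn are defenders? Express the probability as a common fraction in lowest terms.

18/95

Multiply the conditional probabilities at each draw: 9/20 · 8/19 = 72/380 = 18/95.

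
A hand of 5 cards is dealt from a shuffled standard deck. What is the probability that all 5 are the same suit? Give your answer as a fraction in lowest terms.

There are C(52,5) = 2598960 possible 5-card hands.
Hands of one suit: 4 suits × C(13,5) = 4·1287 = 5148.
Probability = 5148/2598960 = 33/16660.

33/16660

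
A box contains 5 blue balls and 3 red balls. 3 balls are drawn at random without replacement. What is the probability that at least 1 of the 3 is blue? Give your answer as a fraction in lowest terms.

55/56

There are C(8,3) = 56 ways to choose the 3.
Favorable selections (at least 1 blue): C(5,1)·C(3,2) + C(5,2)·C(3,1) + C(5,3)·C(3,0) = 15 + 30 + 10 = 55.
Probability = 55/56.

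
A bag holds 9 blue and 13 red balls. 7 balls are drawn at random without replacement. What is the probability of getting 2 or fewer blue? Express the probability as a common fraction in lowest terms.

Total selections: C(22,7) = 170544.
Favorable selections (2 or fewer blue): C(9,0)·C(13,7) + C(9,1)·C(13,6) + C(9,2)·C(13,5) = 1716 + 15444 + 46332 = 63492.
Probability = 63492/170544 = 481/1292.

481/1292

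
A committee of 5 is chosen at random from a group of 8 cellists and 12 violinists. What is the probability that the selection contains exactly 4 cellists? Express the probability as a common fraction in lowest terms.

35/646

The sample space is all 5-subsets of the 20: C(20,5) = 15504.
Selections with exactly 4 cellists: choose 4 of the 8 cellists and 1 of the 12 violinists, C(8,4)·C(12,1) = 70·12 = 840.
Probability = 840/15504 = 35/646.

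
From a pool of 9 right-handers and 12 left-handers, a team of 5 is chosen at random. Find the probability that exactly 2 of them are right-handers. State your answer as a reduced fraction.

There are C(21,5) = 20349 ways to choose 5 from 21.
Selections with exactly 2 right-handers: choose 2 of the 9 right-handers and 3 of the 12 left-handers, C(9,2)·C(12,3) = 36·220 = 7920.
Probability = 7920/20349 = 880/2261.

880/2261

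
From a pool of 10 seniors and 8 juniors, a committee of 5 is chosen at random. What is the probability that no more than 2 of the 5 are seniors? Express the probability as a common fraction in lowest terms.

13/34

There are C(18,5) = 8568 ways to choose the 5.
Favorable selections (no more than 2 seniors): C(10,0)·C(8,5) + C(10,1)·C(8,4) + C(10,2)·C(8,3) = 56 + 700 + 2520 = 3276.
Probability = 3276/8568 = 13/34.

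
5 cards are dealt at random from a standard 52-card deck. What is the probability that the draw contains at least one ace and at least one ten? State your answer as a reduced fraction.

6509/64974

There are C(52,5) = 2598960 possible draws.
By inclusion-exclusion on the complements, draws missing all aces or all tens: C(48,5) + C(48,5) − C(44,5) = 1712304 + 1712304 − 1086008 = 2338600.
So draws with at least one of each: 2598960 − 2338600 = 260360, probability 260360/2598960 = 6509/64974.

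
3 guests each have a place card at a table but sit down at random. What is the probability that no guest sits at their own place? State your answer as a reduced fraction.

1/3

There are 3! = 6 seatings.
By inclusion-exclusion, seatings with no fixed points: C(3,0)·3! − C(3,1)·2! + C(3,2)·1! − C(3,3)·0! = 2.
Probability = 2/6 = 1/3.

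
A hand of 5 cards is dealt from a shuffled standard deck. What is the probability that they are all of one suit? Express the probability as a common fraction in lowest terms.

33/16660

There are C(52,5) = 2598960 possible 5-card hands.
Hands of one suit: 4 suits × C(13,5) = 4·1287 = 5148.
Probability = 5148/2598960 = 33/16660.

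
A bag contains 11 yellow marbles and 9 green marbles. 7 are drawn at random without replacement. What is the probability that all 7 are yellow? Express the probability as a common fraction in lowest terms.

11/2584

There are C(20,7) = 77520 possible selections.
Selections with all yellow: C(11,7) = 330.
Probability = 330/77520 = 11/2584.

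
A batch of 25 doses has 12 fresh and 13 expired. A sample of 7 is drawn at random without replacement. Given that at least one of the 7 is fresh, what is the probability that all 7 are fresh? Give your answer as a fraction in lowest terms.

9/5443

Work in counts. Selections with at least one fresh: C(25,7) − C(13,7) = 480700 − 1716 = 478984.
Of those, selections where all 7 are fresh: C(12,7) = 792.
Conditional probability = 792/478984 = 9/5443.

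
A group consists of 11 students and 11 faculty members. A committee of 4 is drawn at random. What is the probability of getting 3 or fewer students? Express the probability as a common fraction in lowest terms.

There are C(22,4) = 7315 ways to choose the 4.
The complement is exactly 4 students: C(11,4)·C(11,0) = 330.
Probability = 1 − 330/7315 = 6985/7315 = 127/133.

127/133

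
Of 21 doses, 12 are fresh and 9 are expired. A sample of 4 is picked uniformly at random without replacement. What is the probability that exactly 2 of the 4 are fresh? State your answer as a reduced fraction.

There are C(21,4) = 5985 ways to choose 4 from 21.
Selections with exactly 2 fresh: choose 2 of the 12 fresh and 2 of the 9 expired, C(12,2)·C(9,2) = 66·36 = 2376.
Probability = 2376/5985 = 264/665.

264/665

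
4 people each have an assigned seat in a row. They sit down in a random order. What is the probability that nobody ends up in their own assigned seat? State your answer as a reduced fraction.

There are 4! = 24 seatings.
By inclusion-exclusion, seatings with no fixed points: C(4,0)·4! − C(4,1)·3! + C(4,2)·2! − C(4,3)·1! + C(4,4)·0! = 9.
Probability = 9/24 = 3/8.

3/8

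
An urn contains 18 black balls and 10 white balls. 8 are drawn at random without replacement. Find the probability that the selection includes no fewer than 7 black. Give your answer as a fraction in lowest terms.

Total selections: C(28,8) = 3108105.
Favorable selections (no fewer than 7 black): C(18,7)·C(10,1) + C(18,8)·C(10,0) = 318240 + 43758 = 361998.
Probability = 361998/3108105 = 442/3795.

442/3795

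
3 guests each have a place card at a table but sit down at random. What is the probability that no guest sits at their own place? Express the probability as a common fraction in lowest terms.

There are 3! = 6 seatings.
By inclusion-exclusion, seatings with no fixed points: C(3,0)·3! − C(3,1)·2! + C(3,2)·1! − C(3,3)·0! = 2.
Probability = 2/6 = 1/3.

1/3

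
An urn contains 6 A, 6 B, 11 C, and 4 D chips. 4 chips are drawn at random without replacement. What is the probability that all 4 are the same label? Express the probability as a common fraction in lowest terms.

There are C(27,4) = 17550 ways to draw 4 chips.
All same label: C(6,4) + C(6,4) + C(11,4) + C(4,4) = 15 + 15 + 330 + 1 = 361.
Probability = 361/17550.

361/17550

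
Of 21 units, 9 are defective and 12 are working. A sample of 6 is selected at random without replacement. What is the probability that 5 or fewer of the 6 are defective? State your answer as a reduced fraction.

There are C(21,6) = 54264 ways to choose the 6.
The complement is exactly 6 defective: C(9,6)·C(12,0) = 84.
Probability = 1 − 84/54264 = 54180/54264 = 645/646.

645/646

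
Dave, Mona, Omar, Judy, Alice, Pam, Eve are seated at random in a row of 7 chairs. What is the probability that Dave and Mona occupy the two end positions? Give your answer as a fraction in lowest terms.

There are 7! = 5040 arrangements.
Place Dave and Mona at the ends in 2 ways, arrange the remaining 5 in 5! = 120 ways: 2·120 = 240.
Probability = 240/5040 = 1/21.

1/21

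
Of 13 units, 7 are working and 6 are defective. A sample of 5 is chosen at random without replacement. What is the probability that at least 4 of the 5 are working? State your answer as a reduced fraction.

7/39

Total selections: C(13,5) = 1287.
Favorable selections (at least 4 working): C(7,4)·C(6,1) + C(7,5)·C(6,0) = 210 + 21 = 231.
Probability = 231/1287 = 7/39.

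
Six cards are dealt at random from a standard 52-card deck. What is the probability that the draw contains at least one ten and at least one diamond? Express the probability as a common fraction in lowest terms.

There are C(52,6) = 20358520 possible draws.
By inclusion-exclusion on the complements, draws missing all tens or all diamonds: C(48,6) + C(39,6) − C(36,6) = 12271512 + 3262623 − 1947792 = 13586343.
So draws with at least one of each: 20358520 − 13586343 = 6772177, probability 6772177/20358520.

6772177/20358520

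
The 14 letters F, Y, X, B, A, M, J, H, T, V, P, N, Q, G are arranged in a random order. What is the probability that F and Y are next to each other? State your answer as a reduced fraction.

There are 14! = 87178291200 arrangements.
Treat F and Y as a block: 13! arrangements of the blocks × 2 orders within the block = 2·6227020800 = 12454041600.
Probability = 12454041600/87178291200 = 1/7.

1/7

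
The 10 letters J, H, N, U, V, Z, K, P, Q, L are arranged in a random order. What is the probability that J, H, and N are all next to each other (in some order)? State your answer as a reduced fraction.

1/15

There are 10! = 3628800 arrangements.
Treat the three as one block: 8! placements × 3! orders within the block = 40320·6 = 241920.
Probability = 241920/3628800 = 1/15.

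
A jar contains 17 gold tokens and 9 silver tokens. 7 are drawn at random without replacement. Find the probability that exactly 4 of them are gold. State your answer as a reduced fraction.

4998/16445

There are C(26,7) = 657800 ways to choose 7 from 26.
Selections with exactly 4 gold: choose 4 of the 17 gold and 3 of the 9 silver, C(17,4)·C(9,3) = 2380·84 = 199920.
Probability = 199920/657800 = 4998/16445.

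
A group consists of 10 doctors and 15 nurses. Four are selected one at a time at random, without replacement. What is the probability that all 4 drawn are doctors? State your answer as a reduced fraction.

21/1265

Multiply the conditional probabilities at each draw: 10/25 · 9/24 · 8/23 · 7/22 = 5040/303600 = 21/1265.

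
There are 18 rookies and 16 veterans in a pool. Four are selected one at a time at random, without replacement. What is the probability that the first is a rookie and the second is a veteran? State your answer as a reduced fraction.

Multiply the conditional probabilities at each draw: 18/34 · 16/33 = 288/1122 = 48/187.

48/187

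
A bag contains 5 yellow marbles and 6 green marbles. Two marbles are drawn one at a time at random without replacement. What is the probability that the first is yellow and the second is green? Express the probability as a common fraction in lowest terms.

Multiply the conditional probabilities at each draw: 5/11 · 6/10 = 30/110 = 3/11.

3/11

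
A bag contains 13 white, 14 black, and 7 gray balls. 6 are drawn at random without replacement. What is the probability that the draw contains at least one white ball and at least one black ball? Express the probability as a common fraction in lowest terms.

1251887/1344904

There are C(34,6) = 1344904 possible draws.
By inclusion-exclusion on the complements, draws missing all white or all black: C(21,6) + C(20,6) − C(7,6) = 54264 + 38760 − 7 = 93017.
So draws with at least one of each: 1344904 − 93017 = 1251887, probability 1251887/1344904.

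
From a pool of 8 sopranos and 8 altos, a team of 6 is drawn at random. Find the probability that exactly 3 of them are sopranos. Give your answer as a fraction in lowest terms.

There are C(16,6) = 8008 ways to choose 6 from 16.
Selections with exactly 3 sopranos: choose 3 of the 8 sopranos and 3 of the 8 altos, C(8,3)·C(8,3) = 56·56 = 3136.
Probability = 3136/8008 = 56/143.

56/143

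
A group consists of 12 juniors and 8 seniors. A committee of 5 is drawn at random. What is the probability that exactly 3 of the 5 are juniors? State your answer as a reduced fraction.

Total number of selections: C(20,5) = 15504.
Selections with exactly 3 juniors: choose 3 of the 12 juniors and 2 of the 8 seniors, C(12,3)·C(8,2) = 220·28 = 6160.
Probability = 6160/15504 = 385/969.

385/969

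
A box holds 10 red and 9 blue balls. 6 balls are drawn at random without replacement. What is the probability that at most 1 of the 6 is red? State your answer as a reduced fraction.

16/323

There are C(19,6) = 27132 ways to choose the 6.
Favorable selections (at most 1 red): C(10,0)·C(9,6) + C(10,1)·C(9,5) = 84 + 1260 = 1344.
Probability = 1344/27132 = 16/323.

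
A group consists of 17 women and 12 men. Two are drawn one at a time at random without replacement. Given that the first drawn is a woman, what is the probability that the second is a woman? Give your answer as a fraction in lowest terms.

After removing one woman, 28 remain: 16 women and 12 men.
So the probability the next is a woman is 16/28 = 4/7.

4/7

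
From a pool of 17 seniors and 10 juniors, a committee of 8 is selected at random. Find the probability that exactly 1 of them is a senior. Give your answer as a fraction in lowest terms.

Total number of selections: C(27,8) = 2220075.
Selections with exactly 1 senior: choose 1 of the 17 seniors and 7 of the 10 juniors, C(17,1)·C(10,7) = 17·120 = 2040.
Probability = 2040/2220075 = 136/148005.

136/148005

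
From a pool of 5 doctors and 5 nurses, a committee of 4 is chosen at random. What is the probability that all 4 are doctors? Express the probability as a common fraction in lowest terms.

1/42

There are C(10,4) = 210 possible selections.
Selections with all doctors: C(5,4) = 5.
Probability = 5/210 = 1/42.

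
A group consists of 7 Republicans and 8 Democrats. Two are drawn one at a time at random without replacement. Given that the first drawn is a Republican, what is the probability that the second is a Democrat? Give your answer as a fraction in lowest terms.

4/7

After removing one Republican, 14 remain: 6 Republicans and 8 Democrats.
So the probability the next is a Democrat is 8/14 = 4/7.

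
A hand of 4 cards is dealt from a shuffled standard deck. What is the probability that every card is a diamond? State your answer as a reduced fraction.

There are C(52,4) = 270725 possible 4-card hands.
Hands that are all diamonds: C(13,4) = 715.
Probability = 715/270725 = 11/4165.

11/4165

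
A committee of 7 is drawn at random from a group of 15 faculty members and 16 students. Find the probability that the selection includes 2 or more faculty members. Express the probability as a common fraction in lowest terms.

Total selections: C(31,7) = 2629575.
Count the complement (fewer than 2 faculty members): C(15,0)·C(16,7) + C(15,1)·C(16,6) = 11440 + 120120 = 131560.
Probability = 1 − 131560/2629575 = 2498015/2629575 = 38431/40455.

38431/40455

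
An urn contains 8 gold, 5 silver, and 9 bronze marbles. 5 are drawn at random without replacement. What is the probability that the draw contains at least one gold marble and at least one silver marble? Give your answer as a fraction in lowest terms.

There are C(22,5) = 26334 possible draws.
By inclusion-exclusion on the complements, draws missing all gold or all silver: C(14,5) + C(17,5) − C(9,5) = 2002 + 6188 − 126 = 8064.
So draws with at least one of each: 26334 − 8064 = 18270, probability 18270/26334 = 145/209.

145/209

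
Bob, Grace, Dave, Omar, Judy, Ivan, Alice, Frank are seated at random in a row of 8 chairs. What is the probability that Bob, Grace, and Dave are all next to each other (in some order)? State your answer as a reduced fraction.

3/28

There are 8! = 40320 arrangements.
Treat the three as one block: 6! placements × 3! orders within the block = 720·6 = 4320.
Probability = 4320/40320 = 3/28.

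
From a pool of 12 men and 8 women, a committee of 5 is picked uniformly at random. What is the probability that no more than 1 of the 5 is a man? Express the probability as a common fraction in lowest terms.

56/969

Total selections: C(20,5) = 15504.
Favorable selections (no more than 1 man): C(12,0)·C(8,5) + C(12,1)·C(8,4) = 56 + 840 = 896.
Probability = 896/15504 = 56/969.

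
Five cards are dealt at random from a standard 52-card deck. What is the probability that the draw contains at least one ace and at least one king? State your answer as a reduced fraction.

6509/64974

There are C(52,5) = 2598960 possible draws.
By inclusion-exclusion on the complements, draws missing all aces or all kings: C(48,5) + C(48,5) − C(44,5) = 1712304 + 1712304 − 1086008 = 2338600.
So draws with at least one of each: 2598960 − 2338600 = 260360, probability 260360/2598960 = 6509/64974.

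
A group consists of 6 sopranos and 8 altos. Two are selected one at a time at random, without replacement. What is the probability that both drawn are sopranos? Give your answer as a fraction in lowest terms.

15/91

Multiply the conditional probabilities at each draw: 6/14 · 5/13 = 30/182 = 15/91.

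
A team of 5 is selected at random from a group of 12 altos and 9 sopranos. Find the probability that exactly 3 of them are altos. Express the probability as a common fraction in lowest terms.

There are C(21,5) = 20349 ways to choose 5 from 21.
Selections with exactly 3 altos: choose 3 of the 12 altos and 2 of the 9 sopranos, C(12,3)·C(9,2) = 220·36 = 7920.
Probability = 7920/20349 = 880/2261.

880/2261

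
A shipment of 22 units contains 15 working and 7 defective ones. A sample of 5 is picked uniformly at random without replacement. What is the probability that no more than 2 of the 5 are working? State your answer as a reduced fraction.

Total selections: C(22,5) = 26334.
Favorable selections (no more than 2 working): C(15,0)·C(7,5) + C(15,1)·C(7,4) + C(15,2)·C(7,3) = 21 + 525 + 3675 = 4221.
Probability = 4221/26334 = 67/418.

67/418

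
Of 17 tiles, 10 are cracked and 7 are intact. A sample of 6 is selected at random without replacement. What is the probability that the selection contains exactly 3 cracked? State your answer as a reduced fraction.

The sample space is all 6-subsets of the 17: C(17,6) = 12376.
Selections with exactly 3 cracked: choose 3 of the 10 cracked and 3 of the 7 intact, C(10,3)·C(7,3) = 120·35 = 4200.
Probability = 4200/12376 = 75/221.

75/221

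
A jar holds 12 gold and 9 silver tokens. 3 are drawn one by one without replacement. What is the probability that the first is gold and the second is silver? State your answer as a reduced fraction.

Multiply the conditional probabilities at each draw: 12/21 · 9/20 = 108/420 = 9/35.

9/35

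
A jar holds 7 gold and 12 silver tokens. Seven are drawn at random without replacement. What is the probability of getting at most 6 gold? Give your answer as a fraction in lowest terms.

Total selections: C(19,7) = 50388.
Favorable selections (at most 6 gold): C(7,0)·C(12,7) + C(7,1)·C(12,6) + C(7,2)·C(12,5) + C(7,3)·C(12,4) + C(7,4)·C(12,3) + C(7,5)·C(12,2) + C(7,6)·C(12,1) = 792 + 6468 + 16632 + 17325 + 7700 + 1386 + 84 = 50387.
Probability = 50387/50388.

50387/50388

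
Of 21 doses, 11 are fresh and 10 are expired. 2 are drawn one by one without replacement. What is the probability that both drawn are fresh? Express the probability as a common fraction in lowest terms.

11/42

Multiply the conditional probabilities at each draw: 11/21 · 10/20 = 110/420 = 11/42.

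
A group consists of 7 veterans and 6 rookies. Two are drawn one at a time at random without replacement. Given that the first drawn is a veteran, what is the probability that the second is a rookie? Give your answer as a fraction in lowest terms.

1/2

After removing one veteran, 12 remain: 6 veterans and 6 rookies.
So the probability the next is a rookie is 6/12 = 1/2.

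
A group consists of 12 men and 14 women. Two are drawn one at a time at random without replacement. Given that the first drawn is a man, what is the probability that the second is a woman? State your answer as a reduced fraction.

After removing one man, 25 remain: 11 men and 14 women.
So the probability the next is a woman is 14/25.

14/25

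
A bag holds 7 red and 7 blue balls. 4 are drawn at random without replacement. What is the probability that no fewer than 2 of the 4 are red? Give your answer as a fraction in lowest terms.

There are C(14,4) = 1001 ways to choose the 4.
Count the complement (fewer than 2 red): C(7,0)·C(7,4) + C(7,1)·C(7,3) = 35 + 245 = 280.
Probability = 1 − 280/1001 = 721/1001 = 103/143.

103/143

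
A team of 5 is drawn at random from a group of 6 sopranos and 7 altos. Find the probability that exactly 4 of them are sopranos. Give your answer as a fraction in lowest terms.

There are C(13,5) = 1287 ways to choose 5 from 13.
Selections with exactly 4 sopranos: choose 4 of the 6 sopranos and 1 of the 7 altos, C(6,4)·C(7,1) = 15·7 = 105.
Probability = 105/1287 = 35/429.

35/429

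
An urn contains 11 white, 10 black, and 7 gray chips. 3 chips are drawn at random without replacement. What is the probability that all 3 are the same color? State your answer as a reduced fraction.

80/819

There are C(28,3) = 3276 ways to draw 3 chips.
All same color: C(11,3) + C(10,3) + C(7,3) = 165 + 120 + 35 = 320.
Probability = 320/3276 = 80/819.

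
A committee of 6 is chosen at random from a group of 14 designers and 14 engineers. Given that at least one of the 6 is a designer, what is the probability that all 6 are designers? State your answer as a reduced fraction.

11/1369

Work in counts. Selections with at least one designer: C(28,6) − C(14,6) = 376740 − 3003 = 373737.
Of those, selections where all 6 are designers: C(14,6) = 3003.
Conditional probability = 3003/373737 = 11/1369.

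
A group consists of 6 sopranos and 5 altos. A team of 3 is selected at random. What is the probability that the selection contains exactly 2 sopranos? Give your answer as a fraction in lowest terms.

5/11

Total number of selections: C(11,3) = 165.
Selections with exactly 2 sopranos: choose 2 of the 6 sopranos and 1 of the 5 altos, C(6,2)·C(5,1) = 15·5 = 75.
Probability = 75/165 = 5/11.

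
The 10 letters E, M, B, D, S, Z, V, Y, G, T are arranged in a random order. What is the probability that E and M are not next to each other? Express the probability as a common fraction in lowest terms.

There are 10! = 3628800 arrangements.
Arrangements with E and M adjacent: 2·9! = 725760.
So not adjacent: 3628800 − 725760 = 2903040, probability 2903040/3628800 = 4/5.

4/5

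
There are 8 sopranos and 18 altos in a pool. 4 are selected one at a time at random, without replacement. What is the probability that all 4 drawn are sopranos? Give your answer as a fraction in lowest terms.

7/1495

Multiply the conditional probabilities at each draw: 8/26 · 7/25 · 6/24 · 5/23 = 1680/358800 = 7/1495.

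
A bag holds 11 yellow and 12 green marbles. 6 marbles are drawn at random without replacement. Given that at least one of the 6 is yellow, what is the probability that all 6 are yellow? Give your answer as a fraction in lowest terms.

Work in counts. Selections with at least one yellow: C(23,6) − C(12,6) = 100947 − 924 = 100023.
Of those, selections where all 6 are yellow: C(11,6) = 462.
Conditional probability = 462/100023 = 2/433.

2/433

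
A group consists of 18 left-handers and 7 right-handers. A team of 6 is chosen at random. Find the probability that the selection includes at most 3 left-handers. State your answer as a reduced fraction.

Total selections: C(25,6) = 177100.
Count the complement (more than 3 left-handers): C(18,4)·C(7,2) + C(18,5)·C(7,1) + C(18,6)·C(7,0) = 64260 + 59976 + 18564 = 142800.
Probability = 1 − 142800/177100 = 34300/177100 = 49/253.

49/253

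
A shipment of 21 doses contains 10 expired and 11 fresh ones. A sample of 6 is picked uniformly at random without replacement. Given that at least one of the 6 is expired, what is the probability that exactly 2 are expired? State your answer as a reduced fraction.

Work in counts. Selections with at least one expired: C(21,6) − C(11,6) = 54264 − 462 = 53802.
Of those, selections where exactly 2 are expired: C(10,2)·C(11,4) = 45·330 = 14850.
Conditional probability = 14850/53802 = 825/2989.

825/2989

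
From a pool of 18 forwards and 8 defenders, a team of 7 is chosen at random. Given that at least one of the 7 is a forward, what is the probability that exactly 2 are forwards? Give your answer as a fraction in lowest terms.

Work in counts. Selections with at least one forward: C(26,7) − C(8,7) = 657800 − 8 = 657792.
Of those, selections where exactly 2 are forwards: C(18,2)·C(8,5) = 153·56 = 8568.
Conditional probability = 8568/657792 = 119/9136.

119/9136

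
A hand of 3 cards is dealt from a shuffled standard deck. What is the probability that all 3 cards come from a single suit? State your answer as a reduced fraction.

There are C(52,3) = 22100 possible 3-card hands.
Hands of one suit: 4 suits × C(13,3) = 4·286 = 1144.
Probability = 1144/22100 = 22/425.

22/425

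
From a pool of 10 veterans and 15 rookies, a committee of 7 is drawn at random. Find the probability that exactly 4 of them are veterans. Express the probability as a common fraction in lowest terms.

1911/9614

Total number of selections: C(25,7) = 480700.
Selections with exactly 4 veterans: choose 4 of the 10 veterans and 3 of the 15 rookies, C(10,4)·C(15,3) = 210·455 = 95550.
Probability = 95550/480700 = 1911/9614.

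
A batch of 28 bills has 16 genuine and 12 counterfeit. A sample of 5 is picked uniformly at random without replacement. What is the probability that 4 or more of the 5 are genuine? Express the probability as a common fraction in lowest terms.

4/15

Total selections: C(28,5) = 98280.
Favorable selections (4 or more genuine): C(16,4)·C(12,1) + C(16,5)·C(12,0) = 21840 + 4368 = 26208.
Probability = 26208/98280 = 4/15.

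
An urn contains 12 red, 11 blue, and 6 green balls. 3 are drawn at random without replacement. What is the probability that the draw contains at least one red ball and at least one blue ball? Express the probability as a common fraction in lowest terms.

121/203

There are C(29,3) = 3654 possible draws.
By inclusion-exclusion on the complements, draws missing all red or all blue: C(17,3) + C(18,3) − C(6,3) = 680 + 816 − 20 = 1476.
So draws with at least one of each: 3654 − 1476 = 2178, probability 2178/3654 = 121/203.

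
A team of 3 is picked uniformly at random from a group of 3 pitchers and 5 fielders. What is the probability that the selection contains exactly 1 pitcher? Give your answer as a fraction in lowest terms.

15/28

The sample space is all 3-subsets of the 8: C(8,3) = 56.
Selections with exactly 1 pitcher: choose 1 of the 3 pitchers and 2 of the 5 fielders, C(3,1)·C(5,2) = 3·10 = 30.
Probability = 30/56 = 15/28.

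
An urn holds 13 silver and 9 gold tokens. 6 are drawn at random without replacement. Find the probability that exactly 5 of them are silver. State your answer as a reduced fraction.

There are C(22,6) = 74613 ways to choose 6 from 22.
Selections with exactly 5 silver: choose 5 of the 13 silver and 1 of the 9 gold, C(13,5)·C(9,1) = 1287·9 = 11583.
Probability = 11583/74613 = 351/2261.

351/2261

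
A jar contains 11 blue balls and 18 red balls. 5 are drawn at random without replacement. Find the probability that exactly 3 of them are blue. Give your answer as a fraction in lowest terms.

Total number of selections: C(29,5) = 118755.
Selections with exactly 3 blue: choose 3 of the 11 blue and 2 of the 18 red, C(11,3)·C(18,2) = 165·153 = 25245.
Probability = 25245/118755 = 561/2639.

561/2639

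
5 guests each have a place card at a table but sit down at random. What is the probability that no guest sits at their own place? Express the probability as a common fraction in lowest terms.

11/30

There are 5! = 120 seatings.
By inclusion-exclusion, seatings with no fixed points: C(5,0)·5! − C(5,1)·4! + C(5,2)·3! − C(5,3)·2! + C(5,4)·1! − C(5,5)·0! = 44.
Probability = 44/120 = 11/30.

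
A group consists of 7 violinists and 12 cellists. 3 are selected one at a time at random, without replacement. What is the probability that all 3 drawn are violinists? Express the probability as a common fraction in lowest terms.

35/969

Multiply the conditional probabilities at each draw: 7/19 · 6/18 · 5/17 = 210/5814 = 35/969.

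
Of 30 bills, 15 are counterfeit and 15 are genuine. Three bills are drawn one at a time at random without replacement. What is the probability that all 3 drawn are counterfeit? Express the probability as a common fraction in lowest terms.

Multiply the conditional probabilities at each draw: 15/30 · 14/29 · 13/28 = 2730/24360 = 13/116.

13/116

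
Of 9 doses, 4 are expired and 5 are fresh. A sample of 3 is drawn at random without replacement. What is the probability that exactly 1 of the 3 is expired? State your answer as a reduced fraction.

10/21

Total number of selections: C(9,3) = 84.
Selections with exactly 1 expired: choose 1 of the 4 expired and 2 of the 5 fresh, C(4,1)·C(5,2) = 4·10 = 40.
Probability = 40/84 = 10/21.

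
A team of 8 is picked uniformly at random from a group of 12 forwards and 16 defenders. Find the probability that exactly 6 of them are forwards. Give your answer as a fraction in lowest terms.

32/897

There are C(28,8) = 3108105 ways to choose 8 from 28.
Selections with exactly 6 forwards: choose 6 of the 12 forwards and 2 of the 16 defenders, C(12,6)·C(16,2) = 924·120 = 110880.
Probability = 110880/3108105 = 32/897.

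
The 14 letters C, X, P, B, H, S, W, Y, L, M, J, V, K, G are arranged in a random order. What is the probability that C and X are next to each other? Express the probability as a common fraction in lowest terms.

There are 14! = 87178291200 arrangements.
Treat C and X as a block: 13! arrangements of the blocks × 2 orders within the block = 2·6227020800 = 12454041600.
Probability = 12454041600/87178291200 = 1/7.

1/7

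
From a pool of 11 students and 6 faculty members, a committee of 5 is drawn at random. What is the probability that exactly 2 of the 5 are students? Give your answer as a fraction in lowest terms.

275/1547

Total number of selections: C(17,5) = 6188.
Selections with exactly 2 students: choose 2 of the 11 students and 3 of the 6 faculty members, C(11,2)·C(6,3) = 55·20 = 1100.
Probability = 1100/6188 = 275/1547.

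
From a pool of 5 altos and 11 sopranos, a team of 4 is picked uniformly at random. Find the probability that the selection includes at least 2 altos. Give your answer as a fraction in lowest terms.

There are C(16,4) = 1820 ways to choose the 4.
Count the complement (fewer than 2 altos): C(5,0)·C(11,4) + C(5,1)·C(11,3) = 330 + 825 = 1155.
Probability = 1 − 1155/1820 = 665/1820 = 19/52.

19/52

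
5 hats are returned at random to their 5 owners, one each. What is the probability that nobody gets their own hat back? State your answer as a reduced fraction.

11/30

There are 5! = 120 assignments.
By inclusion-exclusion, assignments with no fixed points: C(5,0)·5! − C(5,1)·4! + C(5,2)·3! − C(5,3)·2! + C(5,4)·1! − C(5,5)·0! = 44.
Probability = 44/120 = 11/30.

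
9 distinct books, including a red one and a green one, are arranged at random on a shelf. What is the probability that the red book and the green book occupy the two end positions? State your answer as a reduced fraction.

There are 9! = 362880 arrangements.
Place the red book and the green book at the ends in 2 ways, arrange the remaining 7 in 7! = 5040 ways: 2·5040 = 10080.
Probability = 10080/362880 = 1/36.

1/36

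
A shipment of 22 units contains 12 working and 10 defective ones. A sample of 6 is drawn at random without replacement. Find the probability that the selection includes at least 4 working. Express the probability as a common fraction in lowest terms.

943/2261

Total selections: C(22,6) = 74613.
Favorable selections (at least 4 working): C(12,4)·C(10,2) + C(12,5)·C(10,1) + C(12,6)·C(10,0) = 22275 + 7920 + 924 = 31119.
Probability = 31119/74613 = 943/2261.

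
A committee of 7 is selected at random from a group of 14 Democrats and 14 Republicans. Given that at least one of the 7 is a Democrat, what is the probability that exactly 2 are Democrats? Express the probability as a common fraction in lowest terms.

637/4128

Work in counts. Selections with at least one Democrat: C(28,7) − C(14,7) = 1184040 − 3432 = 1180608.
Of those, selections where exactly 2 are Democrats: C(14,2)·C(14,5) = 91·2002 = 182182.
Conditional probability = 182182/1180608 = 637/4128.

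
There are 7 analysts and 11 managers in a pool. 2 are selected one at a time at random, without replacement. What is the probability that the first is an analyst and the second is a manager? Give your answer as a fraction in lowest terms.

77/306

Multiply the conditional probabilities at each draw: 7/18 · 11/17 = 77/306.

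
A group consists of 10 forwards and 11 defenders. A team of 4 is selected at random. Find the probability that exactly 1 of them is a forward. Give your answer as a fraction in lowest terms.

Total number of selections: C(21,4) = 5985.
Selections with exactly 1 forward: choose 1 of the 10 forwards and 3 of the 11 defenders, C(10,1)·C(11,3) = 10·165 = 1650.
Probability = 1650/5985 = 110/399.

110/399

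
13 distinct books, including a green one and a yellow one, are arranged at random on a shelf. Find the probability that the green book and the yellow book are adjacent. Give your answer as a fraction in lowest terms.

2/13

There are 13! = 6227020800 arrangements.
Treat the green book and the yellow book as a block: 12! arrangements of the blocks × 2 orders within the block = 2·479001600 = 958003200.
Probability = 958003200/6227020800 = 2/13.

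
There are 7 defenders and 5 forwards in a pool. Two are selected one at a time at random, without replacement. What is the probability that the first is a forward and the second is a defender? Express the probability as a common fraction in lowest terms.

35/132

Multiply the conditional probabilities at each draw: 5/12 · 7/11 = 35/132.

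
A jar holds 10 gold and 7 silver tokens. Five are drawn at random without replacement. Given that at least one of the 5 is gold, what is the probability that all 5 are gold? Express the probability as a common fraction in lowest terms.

Work in counts. Selections with at least one gold: C(17,5) − C(7,5) = 6188 − 21 = 6167.
Of those, selections where all 5 are gold: C(10,5) = 252.
Conditional probability = 252/6167 = 36/881.

36/881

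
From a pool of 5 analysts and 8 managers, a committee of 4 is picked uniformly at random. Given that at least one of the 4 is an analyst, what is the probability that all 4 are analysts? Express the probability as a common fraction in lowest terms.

Work in counts. Selections with at least one analyst: C(13,4) − C(8,4) = 715 − 70 = 645.
Of those, selections where all 4 are analysts: C(5,4) = 5.
Conditional probability = 5/645 = 1/129.

1/129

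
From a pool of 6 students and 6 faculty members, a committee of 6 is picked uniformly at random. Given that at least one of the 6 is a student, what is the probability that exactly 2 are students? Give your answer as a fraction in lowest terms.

Work in counts. Selections with at least one student: C(12,6) − C(6,6) = 924 − 1 = 923.
Of those, selections where exactly 2 are students: C(6,2)·C(6,4) = 15·15 = 225.
Conditional probability = 225/923.

225/923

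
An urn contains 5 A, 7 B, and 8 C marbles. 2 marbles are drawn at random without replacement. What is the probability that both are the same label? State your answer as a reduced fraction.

There are C(20,2) = 190 ways to draw 2 marbles.
All same label: C(5,2) + C(7,2) + C(8,2) = 10 + 21 + 28 = 59.
Probability = 59/190.

59/190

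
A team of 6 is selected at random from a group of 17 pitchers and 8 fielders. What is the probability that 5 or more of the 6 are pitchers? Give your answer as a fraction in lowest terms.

Total selections: C(25,6) = 177100.
Favorable selections (5 or more pitchers): C(17,5)·C(8,1) + C(17,6)·C(8,0) = 49504 + 12376 = 61880.
Probability = 61880/177100 = 442/1265.

442/1265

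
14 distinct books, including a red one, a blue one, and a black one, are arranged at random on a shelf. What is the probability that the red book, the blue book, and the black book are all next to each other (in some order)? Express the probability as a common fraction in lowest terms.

There are 14! = 87178291200 arrangements.
Treat the three as one block: 12! placements × 3! orders within the block = 479001600·6 = 2874009600.
Probability = 2874009600/87178291200 = 3/91.

3/91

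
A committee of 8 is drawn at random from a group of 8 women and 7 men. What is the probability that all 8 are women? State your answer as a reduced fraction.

1/6435

There are C(15,8) = 6435 possible selections.
Selections with all women: C(8,8) = 1.
Probability = 1/6435.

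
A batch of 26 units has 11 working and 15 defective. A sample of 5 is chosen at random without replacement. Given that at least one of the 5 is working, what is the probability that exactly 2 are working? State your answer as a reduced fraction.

175/439

Work in counts. Selections with at least one working: C(26,5) − C(15,5) = 65780 − 3003 = 62777.
Of those, selections where exactly 2 are working: C(11,2)·C(15,3) = 55·455 = 25025.
Conditional probability = 25025/62777 = 175/439.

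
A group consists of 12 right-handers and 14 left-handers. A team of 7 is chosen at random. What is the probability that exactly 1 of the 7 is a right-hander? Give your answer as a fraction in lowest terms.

63/1150

The sample space is all 7-subsets of the 26: C(26,7) = 657800.
Selections with exactly 1 right-hander: choose 1 of the 12 right-handers and 6 of the 14 left-handers, C(12,1)·C(14,6) = 12·3003 = 36036.
Probability = 36036/657800 = 63/1150.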